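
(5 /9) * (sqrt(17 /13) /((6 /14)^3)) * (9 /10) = 343 * sqrt(221) /702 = 7.26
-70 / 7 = -10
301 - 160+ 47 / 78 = 11045 / 78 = 141.60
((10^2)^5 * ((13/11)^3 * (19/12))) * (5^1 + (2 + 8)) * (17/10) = 887038750000000/1331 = 666445341848.23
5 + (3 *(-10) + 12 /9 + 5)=-56 /3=-18.67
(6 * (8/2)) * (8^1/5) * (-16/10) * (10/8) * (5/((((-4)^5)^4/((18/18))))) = -3/8589934592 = -0.00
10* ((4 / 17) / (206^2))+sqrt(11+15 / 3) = 721422 / 180353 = 4.00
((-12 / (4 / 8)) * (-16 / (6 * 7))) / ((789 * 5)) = 64 / 27615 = 0.00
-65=-65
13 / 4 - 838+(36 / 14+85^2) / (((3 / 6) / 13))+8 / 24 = 15714925 / 84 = 187082.44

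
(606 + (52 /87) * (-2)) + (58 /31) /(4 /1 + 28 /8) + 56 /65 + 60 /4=620.92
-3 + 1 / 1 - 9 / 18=-5 / 2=-2.50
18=18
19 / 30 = 0.63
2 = 2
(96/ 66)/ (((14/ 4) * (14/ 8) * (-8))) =-16/ 539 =-0.03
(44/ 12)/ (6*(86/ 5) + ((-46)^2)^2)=55/ 67163388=0.00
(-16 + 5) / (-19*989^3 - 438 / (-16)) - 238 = -238.00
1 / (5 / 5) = 1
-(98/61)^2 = -9604/3721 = -2.58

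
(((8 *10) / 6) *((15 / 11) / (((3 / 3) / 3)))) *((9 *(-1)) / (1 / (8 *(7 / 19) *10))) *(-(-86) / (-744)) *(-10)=-108360000 / 6479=-16724.80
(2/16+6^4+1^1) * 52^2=3507426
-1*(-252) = 252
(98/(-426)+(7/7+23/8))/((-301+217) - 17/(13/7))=-80743/2063544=-0.04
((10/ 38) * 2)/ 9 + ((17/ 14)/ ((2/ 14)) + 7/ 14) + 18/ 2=3088/ 171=18.06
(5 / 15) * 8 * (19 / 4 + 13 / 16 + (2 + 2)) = 51 / 2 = 25.50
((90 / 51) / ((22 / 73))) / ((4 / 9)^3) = 798255 / 11968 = 66.70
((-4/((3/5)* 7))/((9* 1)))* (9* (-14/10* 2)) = 8/3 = 2.67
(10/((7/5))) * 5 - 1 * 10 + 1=187/7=26.71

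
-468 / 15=-156 / 5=-31.20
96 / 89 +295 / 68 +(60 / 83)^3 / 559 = 10479702542539 / 1934394302516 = 5.42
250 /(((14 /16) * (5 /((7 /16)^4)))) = 8575 /4096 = 2.09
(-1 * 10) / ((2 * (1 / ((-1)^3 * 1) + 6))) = -1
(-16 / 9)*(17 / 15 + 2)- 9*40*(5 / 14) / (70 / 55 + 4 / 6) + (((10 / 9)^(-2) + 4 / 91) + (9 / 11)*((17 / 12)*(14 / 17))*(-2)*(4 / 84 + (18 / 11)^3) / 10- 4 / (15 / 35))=-1168256838187 / 14389174800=-81.19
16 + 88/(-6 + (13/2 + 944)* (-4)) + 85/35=8761/476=18.41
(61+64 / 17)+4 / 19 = 20987 / 323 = 64.98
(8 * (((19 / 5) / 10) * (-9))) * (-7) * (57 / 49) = 38988 / 175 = 222.79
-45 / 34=-1.32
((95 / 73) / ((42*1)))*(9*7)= 285 / 146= 1.95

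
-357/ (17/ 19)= -399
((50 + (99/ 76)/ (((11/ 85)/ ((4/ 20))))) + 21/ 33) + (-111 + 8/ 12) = -144671/ 2508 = -57.68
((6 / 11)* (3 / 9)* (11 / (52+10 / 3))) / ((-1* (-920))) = 3 / 76360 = 0.00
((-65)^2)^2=17850625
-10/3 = -3.33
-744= -744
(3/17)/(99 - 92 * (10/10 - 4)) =1/2125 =0.00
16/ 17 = 0.94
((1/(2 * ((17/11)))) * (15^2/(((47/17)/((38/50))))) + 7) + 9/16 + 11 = 29007/752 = 38.57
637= 637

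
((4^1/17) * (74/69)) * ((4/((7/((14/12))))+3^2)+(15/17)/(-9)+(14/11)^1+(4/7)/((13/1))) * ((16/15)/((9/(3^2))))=2631823616/898242345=2.93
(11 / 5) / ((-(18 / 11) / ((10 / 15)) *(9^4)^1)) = -121 / 885735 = -0.00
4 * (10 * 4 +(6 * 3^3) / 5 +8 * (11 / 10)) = 1624 / 5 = 324.80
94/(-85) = -94/85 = -1.11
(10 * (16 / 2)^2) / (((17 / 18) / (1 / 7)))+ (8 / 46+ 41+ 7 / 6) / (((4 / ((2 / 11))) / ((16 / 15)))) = 133936468 / 1354815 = 98.86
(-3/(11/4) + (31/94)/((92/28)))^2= 554932249/565583524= 0.98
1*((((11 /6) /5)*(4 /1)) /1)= 22 /15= 1.47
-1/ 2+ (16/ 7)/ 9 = -31/ 126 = -0.25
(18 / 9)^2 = 4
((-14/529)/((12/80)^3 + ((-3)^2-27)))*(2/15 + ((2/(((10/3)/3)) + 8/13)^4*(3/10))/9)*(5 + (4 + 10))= 5779441166912/163144109942775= 0.04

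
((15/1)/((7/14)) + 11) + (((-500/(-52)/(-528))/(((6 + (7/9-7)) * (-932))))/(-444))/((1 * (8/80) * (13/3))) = 41.00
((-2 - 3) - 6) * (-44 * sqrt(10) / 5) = 484 * sqrt(10) / 5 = 306.11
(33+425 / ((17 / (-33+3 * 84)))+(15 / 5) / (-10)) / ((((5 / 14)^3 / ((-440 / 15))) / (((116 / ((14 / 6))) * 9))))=-1586826707.56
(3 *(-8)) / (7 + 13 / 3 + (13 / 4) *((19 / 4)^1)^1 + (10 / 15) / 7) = -896 / 1003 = -0.89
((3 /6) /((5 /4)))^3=8 /125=0.06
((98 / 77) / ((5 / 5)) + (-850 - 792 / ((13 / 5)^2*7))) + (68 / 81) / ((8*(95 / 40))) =-17331776348 / 20027007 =-865.42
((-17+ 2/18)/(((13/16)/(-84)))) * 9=15714.46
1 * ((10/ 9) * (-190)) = -1900/ 9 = -211.11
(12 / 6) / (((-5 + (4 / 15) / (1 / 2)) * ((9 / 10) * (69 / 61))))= -6100 / 13869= -0.44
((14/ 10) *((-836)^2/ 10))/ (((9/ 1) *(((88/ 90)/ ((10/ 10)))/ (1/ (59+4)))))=7942/ 45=176.49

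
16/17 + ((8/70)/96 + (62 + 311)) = 5339897/14280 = 373.94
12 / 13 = 0.92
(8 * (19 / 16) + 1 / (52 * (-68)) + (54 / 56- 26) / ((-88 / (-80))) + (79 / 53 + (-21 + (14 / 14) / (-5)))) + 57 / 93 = -72372372411 / 2236714480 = -32.36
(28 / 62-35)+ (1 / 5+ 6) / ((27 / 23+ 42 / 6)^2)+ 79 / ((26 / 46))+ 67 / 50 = 37978380057 / 356090800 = 106.65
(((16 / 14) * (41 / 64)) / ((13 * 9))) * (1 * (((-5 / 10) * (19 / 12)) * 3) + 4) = 41 / 4032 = 0.01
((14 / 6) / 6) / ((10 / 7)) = 49 / 180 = 0.27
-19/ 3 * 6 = -38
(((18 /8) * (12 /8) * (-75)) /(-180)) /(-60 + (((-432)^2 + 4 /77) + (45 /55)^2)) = 38115 /5056650208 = 0.00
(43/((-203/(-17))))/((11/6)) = 4386/2233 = 1.96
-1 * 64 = -64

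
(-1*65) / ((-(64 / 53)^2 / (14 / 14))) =182585 / 4096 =44.58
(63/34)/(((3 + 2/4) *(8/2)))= 9/68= 0.13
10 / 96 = 5 / 48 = 0.10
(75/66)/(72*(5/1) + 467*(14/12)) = 0.00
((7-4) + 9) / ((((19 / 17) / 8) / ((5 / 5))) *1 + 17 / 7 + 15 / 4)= 3808 / 2005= 1.90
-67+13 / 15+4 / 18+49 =-16.91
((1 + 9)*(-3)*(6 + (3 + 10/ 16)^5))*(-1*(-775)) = -240727675125/ 16384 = -14692851.26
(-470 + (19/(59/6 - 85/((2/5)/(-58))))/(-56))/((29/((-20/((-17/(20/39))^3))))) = -38958339880000/4378457708803269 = -0.01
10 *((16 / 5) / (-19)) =-32 / 19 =-1.68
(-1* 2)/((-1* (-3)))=-2/3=-0.67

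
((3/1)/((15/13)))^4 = 28561/625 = 45.70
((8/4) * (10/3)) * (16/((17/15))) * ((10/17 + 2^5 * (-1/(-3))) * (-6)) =-1836800/289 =-6355.71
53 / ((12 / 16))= 212 / 3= 70.67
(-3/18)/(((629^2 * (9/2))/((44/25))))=-0.00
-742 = -742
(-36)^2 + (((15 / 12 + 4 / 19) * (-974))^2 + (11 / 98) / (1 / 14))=20468230595 / 10108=2024953.56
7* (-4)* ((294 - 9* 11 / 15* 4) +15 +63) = -48384 / 5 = -9676.80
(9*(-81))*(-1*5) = 3645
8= 8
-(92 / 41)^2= -8464 / 1681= -5.04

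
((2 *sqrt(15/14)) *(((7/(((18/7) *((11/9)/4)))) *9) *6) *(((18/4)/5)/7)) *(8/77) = 3888 *sqrt(210)/4235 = 13.30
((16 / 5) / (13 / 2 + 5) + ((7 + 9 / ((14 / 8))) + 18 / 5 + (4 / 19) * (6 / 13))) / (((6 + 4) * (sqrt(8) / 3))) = 9614637 * sqrt(2) / 7953400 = 1.71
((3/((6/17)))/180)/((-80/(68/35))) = -289/252000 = -0.00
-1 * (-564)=564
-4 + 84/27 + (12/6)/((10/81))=15.31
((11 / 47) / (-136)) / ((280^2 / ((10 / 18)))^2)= -11 / 127295749324800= -0.00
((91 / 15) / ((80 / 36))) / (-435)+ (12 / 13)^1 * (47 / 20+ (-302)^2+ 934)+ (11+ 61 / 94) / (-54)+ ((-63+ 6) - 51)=3386542452833 / 39867750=84944.41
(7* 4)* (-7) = -196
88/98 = 44/49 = 0.90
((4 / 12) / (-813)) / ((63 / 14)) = -2 / 21951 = -0.00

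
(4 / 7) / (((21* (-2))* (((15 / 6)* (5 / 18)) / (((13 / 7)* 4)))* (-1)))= 1248 / 8575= 0.15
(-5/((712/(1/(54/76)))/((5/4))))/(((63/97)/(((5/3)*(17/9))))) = -3916375/65400048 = -0.06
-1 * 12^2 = -144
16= 16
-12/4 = -3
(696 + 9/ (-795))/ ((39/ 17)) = 1045143/ 3445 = 303.38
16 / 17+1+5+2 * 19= 764 / 17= 44.94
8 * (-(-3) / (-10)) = -12 / 5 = -2.40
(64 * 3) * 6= 1152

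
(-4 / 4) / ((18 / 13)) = -13 / 18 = -0.72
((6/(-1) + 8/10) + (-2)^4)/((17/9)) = 486/85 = 5.72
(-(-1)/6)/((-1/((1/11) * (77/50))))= -7/300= -0.02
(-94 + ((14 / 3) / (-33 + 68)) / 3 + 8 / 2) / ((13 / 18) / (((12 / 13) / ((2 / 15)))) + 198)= -145728 / 320929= -0.45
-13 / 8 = -1.62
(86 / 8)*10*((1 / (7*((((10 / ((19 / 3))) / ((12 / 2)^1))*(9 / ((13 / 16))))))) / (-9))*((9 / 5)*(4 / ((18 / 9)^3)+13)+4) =-3005743 / 181440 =-16.57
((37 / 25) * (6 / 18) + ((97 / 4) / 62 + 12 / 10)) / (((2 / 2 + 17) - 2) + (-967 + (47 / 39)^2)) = -19656897 / 8954424400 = -0.00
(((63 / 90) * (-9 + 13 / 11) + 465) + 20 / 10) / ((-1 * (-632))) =3173 / 4345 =0.73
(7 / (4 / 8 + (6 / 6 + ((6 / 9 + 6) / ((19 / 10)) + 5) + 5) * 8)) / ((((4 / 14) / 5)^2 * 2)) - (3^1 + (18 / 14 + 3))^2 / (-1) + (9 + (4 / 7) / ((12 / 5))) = 558812041 / 7813932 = 71.51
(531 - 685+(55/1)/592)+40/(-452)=-10301689/66896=-154.00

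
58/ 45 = 1.29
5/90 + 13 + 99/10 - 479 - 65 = -23447/45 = -521.04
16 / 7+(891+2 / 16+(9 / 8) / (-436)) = 21813453 / 24416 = 893.41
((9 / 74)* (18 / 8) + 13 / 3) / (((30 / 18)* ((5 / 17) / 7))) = 486829 / 7400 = 65.79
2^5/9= 32/9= 3.56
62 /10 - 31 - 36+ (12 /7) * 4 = -1888 /35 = -53.94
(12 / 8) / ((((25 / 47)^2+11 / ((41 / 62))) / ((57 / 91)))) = 5162433 / 92951222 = 0.06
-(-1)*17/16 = 17/16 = 1.06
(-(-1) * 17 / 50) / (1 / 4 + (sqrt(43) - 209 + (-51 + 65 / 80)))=-563448 / 428836025 - 2176 * sqrt(43) / 428836025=-0.00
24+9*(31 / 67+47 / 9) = 5036 / 67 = 75.16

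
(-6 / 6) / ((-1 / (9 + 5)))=14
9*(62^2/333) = 3844/37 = 103.89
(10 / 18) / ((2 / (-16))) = -40 / 9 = -4.44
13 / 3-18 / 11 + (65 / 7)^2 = 143786 / 1617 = 88.92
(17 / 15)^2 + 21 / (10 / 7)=7193 / 450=15.98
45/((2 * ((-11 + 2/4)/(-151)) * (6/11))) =8305/14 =593.21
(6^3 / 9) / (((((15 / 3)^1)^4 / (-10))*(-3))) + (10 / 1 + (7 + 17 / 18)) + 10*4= 130663 / 2250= 58.07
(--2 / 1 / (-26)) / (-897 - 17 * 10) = 1 / 13871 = 0.00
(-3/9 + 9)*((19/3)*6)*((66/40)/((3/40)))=21736/3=7245.33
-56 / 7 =-8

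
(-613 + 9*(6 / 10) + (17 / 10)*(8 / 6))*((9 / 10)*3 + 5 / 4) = -35866 / 15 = -2391.07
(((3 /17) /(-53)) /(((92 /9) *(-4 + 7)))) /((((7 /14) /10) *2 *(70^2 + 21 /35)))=-225 /1015551338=-0.00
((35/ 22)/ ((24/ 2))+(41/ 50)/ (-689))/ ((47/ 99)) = 1792389/ 6476600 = 0.28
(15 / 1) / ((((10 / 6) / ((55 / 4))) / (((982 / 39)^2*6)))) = 79556730 / 169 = 470749.88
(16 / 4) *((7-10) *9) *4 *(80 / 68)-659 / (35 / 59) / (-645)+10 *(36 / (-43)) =-197600023 / 383775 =-514.89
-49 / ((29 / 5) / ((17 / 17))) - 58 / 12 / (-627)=-920849 / 109098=-8.44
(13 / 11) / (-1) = -13 / 11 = -1.18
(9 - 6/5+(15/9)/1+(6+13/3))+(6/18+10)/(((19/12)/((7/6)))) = 7813/285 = 27.41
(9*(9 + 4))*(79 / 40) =9243 / 40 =231.08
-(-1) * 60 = 60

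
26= 26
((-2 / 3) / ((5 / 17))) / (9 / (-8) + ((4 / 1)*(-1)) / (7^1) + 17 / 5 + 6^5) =-1904 / 6533271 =-0.00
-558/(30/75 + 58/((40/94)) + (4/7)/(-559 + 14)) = -1419180/347671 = -4.08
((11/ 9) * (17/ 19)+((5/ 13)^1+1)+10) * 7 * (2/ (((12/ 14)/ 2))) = 2718422/ 6669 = 407.62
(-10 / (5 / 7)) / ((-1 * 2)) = 7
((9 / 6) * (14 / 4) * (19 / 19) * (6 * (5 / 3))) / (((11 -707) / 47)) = -1645 / 464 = -3.55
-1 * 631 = -631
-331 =-331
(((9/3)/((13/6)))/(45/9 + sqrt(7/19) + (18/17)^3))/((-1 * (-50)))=2837468759/627849862900 -24137569 * sqrt(133)/627849862900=0.00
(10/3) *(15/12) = 25/6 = 4.17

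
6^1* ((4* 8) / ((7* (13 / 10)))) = 1920 / 91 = 21.10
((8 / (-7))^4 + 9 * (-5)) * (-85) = 8835665 / 2401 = 3679.99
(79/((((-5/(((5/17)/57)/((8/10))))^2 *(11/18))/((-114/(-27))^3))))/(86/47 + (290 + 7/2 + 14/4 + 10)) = 352735/6727676373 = 0.00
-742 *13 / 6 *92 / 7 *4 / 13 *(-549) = 3569232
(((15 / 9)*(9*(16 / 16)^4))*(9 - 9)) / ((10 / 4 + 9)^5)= 0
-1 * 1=-1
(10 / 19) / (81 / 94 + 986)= 188 / 352507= 0.00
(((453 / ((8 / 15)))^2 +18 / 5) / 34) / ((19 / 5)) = 230861277 / 41344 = 5583.91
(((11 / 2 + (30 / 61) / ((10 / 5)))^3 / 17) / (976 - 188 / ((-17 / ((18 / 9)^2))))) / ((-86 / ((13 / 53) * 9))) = -40303235817 / 143549960631296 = -0.00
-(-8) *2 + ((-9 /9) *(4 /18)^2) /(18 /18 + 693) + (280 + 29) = 9134773 /28107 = 325.00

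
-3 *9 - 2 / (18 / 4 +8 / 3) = -1173 / 43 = -27.28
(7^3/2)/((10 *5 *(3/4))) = 343/75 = 4.57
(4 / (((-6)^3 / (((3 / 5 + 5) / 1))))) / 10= -7 / 675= -0.01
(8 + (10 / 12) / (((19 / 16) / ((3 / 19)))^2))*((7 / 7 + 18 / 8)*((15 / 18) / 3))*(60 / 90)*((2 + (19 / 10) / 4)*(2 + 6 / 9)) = 37340446 / 1172889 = 31.84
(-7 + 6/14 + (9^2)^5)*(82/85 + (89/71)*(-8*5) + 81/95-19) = -234742555709.68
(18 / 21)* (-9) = -54 / 7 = -7.71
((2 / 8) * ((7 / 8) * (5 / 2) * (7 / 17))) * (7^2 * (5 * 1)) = 60025 / 1088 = 55.17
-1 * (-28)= 28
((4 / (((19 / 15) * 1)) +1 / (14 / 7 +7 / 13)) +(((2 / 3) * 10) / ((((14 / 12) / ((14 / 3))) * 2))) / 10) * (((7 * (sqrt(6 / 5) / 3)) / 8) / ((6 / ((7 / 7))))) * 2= 7147 * sqrt(30) / 75240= 0.52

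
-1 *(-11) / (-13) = -11 / 13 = -0.85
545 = 545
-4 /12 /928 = -1 /2784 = -0.00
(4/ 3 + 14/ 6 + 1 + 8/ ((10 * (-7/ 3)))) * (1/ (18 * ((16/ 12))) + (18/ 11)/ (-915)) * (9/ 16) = 728897/ 7515200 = 0.10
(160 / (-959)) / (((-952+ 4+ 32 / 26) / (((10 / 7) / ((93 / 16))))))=83200 / 1920998793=0.00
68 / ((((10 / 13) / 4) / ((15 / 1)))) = 5304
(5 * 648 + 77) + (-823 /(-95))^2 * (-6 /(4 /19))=1119163 /950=1178.07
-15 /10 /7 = -3 /14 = -0.21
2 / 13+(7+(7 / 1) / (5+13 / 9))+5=13.24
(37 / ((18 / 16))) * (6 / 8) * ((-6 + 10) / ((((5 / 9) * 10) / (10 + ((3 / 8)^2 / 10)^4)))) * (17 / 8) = 3165860671580607 / 8388608000000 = 377.40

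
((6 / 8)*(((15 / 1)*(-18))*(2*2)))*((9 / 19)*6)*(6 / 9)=-29160 / 19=-1534.74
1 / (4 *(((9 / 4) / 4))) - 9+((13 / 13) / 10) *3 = -743 / 90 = -8.26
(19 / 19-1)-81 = -81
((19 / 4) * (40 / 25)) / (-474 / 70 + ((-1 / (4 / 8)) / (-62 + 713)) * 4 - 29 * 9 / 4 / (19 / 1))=-0.74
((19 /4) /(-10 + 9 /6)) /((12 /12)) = -19 /34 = -0.56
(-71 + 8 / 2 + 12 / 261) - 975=-90650 / 87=-1041.95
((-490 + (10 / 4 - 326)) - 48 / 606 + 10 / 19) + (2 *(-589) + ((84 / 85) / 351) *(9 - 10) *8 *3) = -25332965927 / 12722970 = -1991.12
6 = 6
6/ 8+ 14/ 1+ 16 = 123/ 4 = 30.75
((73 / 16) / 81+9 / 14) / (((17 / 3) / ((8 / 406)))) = 6343 / 2608956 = 0.00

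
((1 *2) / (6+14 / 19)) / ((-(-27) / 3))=19 / 576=0.03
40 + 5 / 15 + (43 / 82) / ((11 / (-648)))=12775 / 1353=9.44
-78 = -78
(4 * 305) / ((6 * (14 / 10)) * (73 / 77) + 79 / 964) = 64684400 / 426577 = 151.64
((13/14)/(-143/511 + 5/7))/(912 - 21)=949/395604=0.00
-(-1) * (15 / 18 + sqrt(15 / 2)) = 5 / 6 + sqrt(30) / 2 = 3.57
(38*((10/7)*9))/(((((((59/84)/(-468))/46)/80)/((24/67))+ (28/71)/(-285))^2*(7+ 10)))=428726526903851127605821440/28610485450589068913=14984944.16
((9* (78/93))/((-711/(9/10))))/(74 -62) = -39/48980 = -0.00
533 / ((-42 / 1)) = -533 / 42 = -12.69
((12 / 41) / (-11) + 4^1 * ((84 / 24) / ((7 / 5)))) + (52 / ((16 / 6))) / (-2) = 0.22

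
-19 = -19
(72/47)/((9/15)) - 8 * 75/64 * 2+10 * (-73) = -140285/188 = -746.20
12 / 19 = 0.63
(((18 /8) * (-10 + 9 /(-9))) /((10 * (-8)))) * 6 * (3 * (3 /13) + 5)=10989 /1040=10.57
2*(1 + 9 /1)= 20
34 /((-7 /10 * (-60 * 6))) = 17 /126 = 0.13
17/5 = 3.40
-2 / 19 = -0.11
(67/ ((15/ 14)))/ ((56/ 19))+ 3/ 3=1333/ 60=22.22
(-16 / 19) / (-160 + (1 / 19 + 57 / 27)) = 0.01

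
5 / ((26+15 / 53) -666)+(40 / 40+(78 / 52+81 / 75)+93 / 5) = 22.17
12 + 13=25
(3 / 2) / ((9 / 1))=1 / 6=0.17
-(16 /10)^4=-4096 /625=-6.55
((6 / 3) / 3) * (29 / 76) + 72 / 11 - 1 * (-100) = 133927 / 1254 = 106.80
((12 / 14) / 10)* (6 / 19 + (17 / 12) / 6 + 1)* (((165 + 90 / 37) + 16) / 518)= 0.05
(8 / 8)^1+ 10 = 11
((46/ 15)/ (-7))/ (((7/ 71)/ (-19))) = 62054/ 735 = 84.43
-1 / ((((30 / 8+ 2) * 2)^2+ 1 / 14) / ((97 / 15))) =-0.05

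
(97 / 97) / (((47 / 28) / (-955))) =-26740 / 47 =-568.94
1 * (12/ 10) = 6/ 5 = 1.20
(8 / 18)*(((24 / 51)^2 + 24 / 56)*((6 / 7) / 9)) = 0.03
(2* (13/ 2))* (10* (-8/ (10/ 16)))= -1664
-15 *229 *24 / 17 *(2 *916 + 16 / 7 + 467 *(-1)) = -46413720 / 7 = -6630531.43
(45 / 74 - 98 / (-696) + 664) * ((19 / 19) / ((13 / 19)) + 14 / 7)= 128389605 / 55796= 2301.05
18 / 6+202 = 205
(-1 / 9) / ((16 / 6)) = -1 / 24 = -0.04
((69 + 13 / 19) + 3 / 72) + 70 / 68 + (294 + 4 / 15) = 14148251 / 38760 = 365.02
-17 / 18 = -0.94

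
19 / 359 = 0.05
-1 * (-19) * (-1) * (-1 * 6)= 114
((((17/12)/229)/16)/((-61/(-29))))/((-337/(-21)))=3451/301283392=0.00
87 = 87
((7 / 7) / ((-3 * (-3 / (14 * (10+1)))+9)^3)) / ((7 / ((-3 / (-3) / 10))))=260876 / 13573524375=0.00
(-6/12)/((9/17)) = -17/18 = -0.94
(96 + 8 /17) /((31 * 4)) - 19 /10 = -5913 /5270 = -1.12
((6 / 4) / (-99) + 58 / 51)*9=3777 / 374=10.10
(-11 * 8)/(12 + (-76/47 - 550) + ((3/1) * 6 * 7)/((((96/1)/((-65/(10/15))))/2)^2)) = 2117632/475119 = 4.46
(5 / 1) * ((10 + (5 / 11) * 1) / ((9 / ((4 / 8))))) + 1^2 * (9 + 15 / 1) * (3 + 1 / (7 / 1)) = 78.33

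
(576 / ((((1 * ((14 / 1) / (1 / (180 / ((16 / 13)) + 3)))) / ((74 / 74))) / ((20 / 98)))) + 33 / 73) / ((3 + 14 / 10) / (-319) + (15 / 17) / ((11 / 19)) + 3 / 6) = 45784599410 / 181068551979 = 0.25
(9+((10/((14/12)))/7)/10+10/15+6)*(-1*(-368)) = 854128/147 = 5810.39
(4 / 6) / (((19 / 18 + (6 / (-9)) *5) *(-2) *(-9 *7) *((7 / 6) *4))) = -1 / 2009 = -0.00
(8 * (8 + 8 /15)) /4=256 /15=17.07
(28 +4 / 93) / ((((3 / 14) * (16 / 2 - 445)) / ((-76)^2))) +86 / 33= -121912174 / 70587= -1727.12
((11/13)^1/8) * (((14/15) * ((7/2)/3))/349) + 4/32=25588/204165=0.13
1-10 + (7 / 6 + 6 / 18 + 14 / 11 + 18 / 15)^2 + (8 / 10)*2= 101429 / 12100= 8.38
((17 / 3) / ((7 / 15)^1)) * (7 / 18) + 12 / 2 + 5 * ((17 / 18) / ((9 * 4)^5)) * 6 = 1944995413 / 181398528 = 10.72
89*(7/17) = 623/17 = 36.65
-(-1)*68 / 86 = 34 / 43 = 0.79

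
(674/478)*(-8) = -2696/239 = -11.28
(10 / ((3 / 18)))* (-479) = -28740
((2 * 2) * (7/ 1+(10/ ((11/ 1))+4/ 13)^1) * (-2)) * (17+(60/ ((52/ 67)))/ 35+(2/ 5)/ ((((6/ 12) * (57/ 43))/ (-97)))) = 1917720320/ 741741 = 2585.43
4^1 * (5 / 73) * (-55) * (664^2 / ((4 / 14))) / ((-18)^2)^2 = -221.51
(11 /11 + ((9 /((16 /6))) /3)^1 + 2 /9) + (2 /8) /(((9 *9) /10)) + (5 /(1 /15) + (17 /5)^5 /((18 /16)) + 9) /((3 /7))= 2310003433 /2025000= 1140.74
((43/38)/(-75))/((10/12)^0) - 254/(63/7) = -241429/8550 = -28.24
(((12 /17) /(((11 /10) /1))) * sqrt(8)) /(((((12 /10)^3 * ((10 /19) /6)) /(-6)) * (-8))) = 8.98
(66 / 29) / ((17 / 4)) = 0.54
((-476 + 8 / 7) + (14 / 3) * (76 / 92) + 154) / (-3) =153112 / 1449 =105.67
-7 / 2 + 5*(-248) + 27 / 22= -13665 / 11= -1242.27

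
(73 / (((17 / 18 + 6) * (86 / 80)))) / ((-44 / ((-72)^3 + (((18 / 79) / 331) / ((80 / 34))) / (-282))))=12055238120665827 / 145329604750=82951.01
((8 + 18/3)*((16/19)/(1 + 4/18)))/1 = 9.65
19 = 19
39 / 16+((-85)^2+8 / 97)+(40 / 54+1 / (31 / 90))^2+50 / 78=102355431002467 / 14134680144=7241.44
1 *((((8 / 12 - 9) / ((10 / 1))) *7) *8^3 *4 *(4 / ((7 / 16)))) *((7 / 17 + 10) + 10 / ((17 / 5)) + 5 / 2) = -88309760 / 51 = -1731563.92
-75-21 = -96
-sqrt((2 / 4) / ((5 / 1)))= -0.32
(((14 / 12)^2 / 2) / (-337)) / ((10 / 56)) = -343 / 30330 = -0.01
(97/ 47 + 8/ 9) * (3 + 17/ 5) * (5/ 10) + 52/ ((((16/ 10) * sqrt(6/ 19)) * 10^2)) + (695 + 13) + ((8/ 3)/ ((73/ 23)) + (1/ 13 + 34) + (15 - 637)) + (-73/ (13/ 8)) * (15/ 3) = -93.67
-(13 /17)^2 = -169 /289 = -0.58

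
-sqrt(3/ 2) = -sqrt(6)/ 2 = -1.22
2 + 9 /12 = 11 /4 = 2.75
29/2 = 14.50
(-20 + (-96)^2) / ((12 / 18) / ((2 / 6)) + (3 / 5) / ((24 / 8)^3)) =413820 / 91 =4547.47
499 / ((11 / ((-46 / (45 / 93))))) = -711574 / 165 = -4312.57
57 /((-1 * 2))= -57 /2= -28.50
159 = 159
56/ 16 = 7/ 2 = 3.50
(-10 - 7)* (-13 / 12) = 221 / 12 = 18.42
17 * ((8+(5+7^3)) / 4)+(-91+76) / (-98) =148289 / 98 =1513.15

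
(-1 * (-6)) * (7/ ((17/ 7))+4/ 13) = 4230/ 221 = 19.14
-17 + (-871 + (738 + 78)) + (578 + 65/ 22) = 508.95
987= 987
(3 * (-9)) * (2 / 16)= -27 / 8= -3.38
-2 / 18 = -0.11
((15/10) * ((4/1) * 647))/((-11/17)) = -65994/11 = -5999.45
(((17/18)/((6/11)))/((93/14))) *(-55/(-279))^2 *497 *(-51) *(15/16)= -167278582625/694964448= -240.70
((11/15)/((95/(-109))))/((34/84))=-16786/8075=-2.08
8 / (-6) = -1.33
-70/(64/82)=-1435/16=-89.69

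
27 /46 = 0.59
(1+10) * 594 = 6534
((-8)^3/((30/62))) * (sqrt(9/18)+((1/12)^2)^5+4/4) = -383887658195/362797056 - 7936 * sqrt(2)/15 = -1806.35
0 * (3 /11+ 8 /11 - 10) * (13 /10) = 0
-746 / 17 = -43.88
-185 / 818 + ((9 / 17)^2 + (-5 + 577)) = 135234737 / 236402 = 572.05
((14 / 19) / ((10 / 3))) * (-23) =-483 / 95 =-5.08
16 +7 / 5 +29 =232 / 5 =46.40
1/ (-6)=-1/ 6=-0.17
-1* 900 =-900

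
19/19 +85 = 86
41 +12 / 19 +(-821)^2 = 12807570 / 19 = 674082.63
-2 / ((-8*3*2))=1 / 24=0.04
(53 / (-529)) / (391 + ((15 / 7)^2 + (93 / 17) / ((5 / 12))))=-220745 / 900529396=-0.00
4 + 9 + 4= 17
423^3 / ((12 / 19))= 479350791 / 4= 119837697.75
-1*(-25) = 25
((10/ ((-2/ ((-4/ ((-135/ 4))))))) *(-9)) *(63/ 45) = 112/ 15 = 7.47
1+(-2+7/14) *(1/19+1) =-11/19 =-0.58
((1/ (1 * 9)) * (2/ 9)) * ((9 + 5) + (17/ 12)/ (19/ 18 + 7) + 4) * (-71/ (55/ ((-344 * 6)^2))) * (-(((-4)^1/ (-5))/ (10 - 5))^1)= 236192975872/ 598125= 394888.99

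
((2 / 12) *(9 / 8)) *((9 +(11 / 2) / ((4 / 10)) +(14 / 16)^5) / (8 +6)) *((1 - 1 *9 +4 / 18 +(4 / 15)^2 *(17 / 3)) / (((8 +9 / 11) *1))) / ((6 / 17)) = -16895115457 / 22885171200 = -0.74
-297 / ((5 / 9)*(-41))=2673 / 205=13.04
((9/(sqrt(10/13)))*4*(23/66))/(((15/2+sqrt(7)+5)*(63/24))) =-736*sqrt(910)/229845+1840*sqrt(130)/45969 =0.36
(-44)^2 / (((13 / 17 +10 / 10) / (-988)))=-16258528 / 15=-1083901.87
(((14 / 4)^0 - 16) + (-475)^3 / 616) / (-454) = 107181115 / 279664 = 383.25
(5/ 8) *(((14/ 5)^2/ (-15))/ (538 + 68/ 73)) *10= -3577/ 590130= -0.01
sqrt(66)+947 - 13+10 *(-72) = sqrt(66)+214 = 222.12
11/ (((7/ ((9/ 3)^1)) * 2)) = 33/ 14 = 2.36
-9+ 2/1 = -7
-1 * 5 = -5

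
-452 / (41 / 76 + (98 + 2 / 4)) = -34352 / 7527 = -4.56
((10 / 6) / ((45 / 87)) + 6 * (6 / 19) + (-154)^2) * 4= 16225244 / 171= 94884.47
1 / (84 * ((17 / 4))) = 1 / 357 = 0.00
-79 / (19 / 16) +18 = -48.53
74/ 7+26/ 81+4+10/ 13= 115442/ 7371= 15.66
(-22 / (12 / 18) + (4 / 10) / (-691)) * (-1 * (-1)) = -114017 / 3455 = -33.00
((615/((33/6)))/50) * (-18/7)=-2214/385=-5.75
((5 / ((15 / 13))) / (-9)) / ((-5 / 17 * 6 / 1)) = 0.27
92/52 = 23/13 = 1.77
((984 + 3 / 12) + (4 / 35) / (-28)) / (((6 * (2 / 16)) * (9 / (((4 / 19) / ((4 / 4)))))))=3858244 / 125685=30.70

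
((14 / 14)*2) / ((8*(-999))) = -1 / 3996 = -0.00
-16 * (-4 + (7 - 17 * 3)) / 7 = 768 / 7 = 109.71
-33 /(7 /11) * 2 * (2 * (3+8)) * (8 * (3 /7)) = -383328 /49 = -7823.02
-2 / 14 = -1 / 7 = -0.14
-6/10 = -3/5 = -0.60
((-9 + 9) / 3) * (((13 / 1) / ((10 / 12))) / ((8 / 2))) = 0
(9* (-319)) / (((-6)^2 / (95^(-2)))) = -319 / 36100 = -0.01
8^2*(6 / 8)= 48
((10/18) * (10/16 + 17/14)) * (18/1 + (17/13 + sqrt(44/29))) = 515 * sqrt(319)/7308 + 129265/6552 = 20.99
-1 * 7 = -7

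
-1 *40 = -40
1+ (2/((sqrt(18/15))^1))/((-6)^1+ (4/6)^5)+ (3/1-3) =1-81*sqrt(30)/1426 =0.69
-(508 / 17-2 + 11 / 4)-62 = -6299 / 68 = -92.63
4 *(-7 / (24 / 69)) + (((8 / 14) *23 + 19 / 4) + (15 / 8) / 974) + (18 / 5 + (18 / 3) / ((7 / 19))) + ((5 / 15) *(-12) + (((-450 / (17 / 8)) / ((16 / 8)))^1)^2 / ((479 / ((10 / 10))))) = -880184052833 / 37752902320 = -23.31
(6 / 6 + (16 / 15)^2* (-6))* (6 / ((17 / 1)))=-874 / 425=-2.06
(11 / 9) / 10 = 11 / 90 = 0.12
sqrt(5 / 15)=sqrt(3) / 3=0.58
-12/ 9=-4/ 3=-1.33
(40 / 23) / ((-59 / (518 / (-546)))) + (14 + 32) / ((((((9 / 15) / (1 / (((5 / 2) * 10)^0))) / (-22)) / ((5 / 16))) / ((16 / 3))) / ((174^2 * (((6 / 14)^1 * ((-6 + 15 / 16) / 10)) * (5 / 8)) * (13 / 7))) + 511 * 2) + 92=1819180729893084589 / 19758031398981057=92.07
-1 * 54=-54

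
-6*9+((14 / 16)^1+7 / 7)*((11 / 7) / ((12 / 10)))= -5773 / 112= -51.54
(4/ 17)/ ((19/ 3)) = 0.04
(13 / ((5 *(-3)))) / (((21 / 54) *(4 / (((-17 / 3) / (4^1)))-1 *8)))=663 / 3220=0.21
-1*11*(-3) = 33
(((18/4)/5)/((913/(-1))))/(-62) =9/566060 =0.00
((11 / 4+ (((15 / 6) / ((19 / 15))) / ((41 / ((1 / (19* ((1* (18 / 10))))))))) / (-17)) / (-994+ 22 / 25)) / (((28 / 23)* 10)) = -954857765 / 4198082700672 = -0.00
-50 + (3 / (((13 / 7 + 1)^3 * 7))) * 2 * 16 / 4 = -49853 / 1000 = -49.85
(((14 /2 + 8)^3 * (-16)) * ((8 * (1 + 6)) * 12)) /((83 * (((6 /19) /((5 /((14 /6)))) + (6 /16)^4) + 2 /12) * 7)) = -6051594240000 /32343191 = -187105.66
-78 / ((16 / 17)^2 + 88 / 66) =-2601 / 74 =-35.15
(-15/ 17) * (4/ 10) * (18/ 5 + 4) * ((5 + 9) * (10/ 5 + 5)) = -22344/ 85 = -262.87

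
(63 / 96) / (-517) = -21 / 16544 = -0.00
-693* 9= -6237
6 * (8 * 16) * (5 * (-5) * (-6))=115200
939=939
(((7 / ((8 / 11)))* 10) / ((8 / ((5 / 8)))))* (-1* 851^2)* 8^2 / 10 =-34852173.12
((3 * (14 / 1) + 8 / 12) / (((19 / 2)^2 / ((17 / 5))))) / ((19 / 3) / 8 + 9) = 69632 / 424175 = 0.16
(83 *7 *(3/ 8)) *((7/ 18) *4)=338.92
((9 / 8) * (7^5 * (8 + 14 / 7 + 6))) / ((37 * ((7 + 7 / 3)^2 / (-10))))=-138915 / 148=-938.61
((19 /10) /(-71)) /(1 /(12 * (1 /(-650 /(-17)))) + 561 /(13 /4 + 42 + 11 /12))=-268413 /153841735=-0.00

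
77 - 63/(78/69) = 553/26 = 21.27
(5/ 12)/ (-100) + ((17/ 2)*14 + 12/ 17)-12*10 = -1217/ 4080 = -0.30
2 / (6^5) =1 / 3888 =0.00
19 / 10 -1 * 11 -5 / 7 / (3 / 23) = -3061 / 210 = -14.58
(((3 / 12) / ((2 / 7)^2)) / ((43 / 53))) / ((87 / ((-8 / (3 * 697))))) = -0.00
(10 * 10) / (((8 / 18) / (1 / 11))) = 225 / 11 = 20.45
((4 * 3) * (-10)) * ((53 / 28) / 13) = -1590 / 91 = -17.47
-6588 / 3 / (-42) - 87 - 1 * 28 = -439 / 7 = -62.71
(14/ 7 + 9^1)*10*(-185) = -20350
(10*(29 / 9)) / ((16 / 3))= 145 / 24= 6.04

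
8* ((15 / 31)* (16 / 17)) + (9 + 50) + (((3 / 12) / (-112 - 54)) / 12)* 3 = 87682001 / 1399712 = 62.64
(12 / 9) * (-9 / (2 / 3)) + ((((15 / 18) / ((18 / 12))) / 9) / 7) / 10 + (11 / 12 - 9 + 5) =-47815 / 2268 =-21.08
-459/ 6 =-153/ 2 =-76.50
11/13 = 0.85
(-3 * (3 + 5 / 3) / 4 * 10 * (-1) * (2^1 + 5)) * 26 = 6370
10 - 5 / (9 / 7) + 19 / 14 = 941 / 126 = 7.47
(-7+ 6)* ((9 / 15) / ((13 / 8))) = -24 / 65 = -0.37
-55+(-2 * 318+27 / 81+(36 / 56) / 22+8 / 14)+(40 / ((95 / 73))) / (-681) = -916746415 / 1328404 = -690.11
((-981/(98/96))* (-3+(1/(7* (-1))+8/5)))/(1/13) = 33055776/1715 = 19274.50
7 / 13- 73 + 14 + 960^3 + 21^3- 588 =11501679989 / 13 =884744614.54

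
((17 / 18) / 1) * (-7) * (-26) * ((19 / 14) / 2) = 4199 / 36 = 116.64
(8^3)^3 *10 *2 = 2684354560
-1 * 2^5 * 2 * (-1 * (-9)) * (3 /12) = -144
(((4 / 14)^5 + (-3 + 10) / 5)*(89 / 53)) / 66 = 10485001 / 293954430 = 0.04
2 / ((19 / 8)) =16 / 19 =0.84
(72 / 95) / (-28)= -18 / 665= -0.03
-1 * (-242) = 242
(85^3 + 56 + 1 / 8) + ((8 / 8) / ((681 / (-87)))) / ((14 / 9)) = 7807469417 / 12712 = 614181.04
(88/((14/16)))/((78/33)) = 3872/91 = 42.55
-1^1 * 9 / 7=-9 / 7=-1.29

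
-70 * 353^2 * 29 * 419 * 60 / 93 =-2119773542600 / 31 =-68379791696.77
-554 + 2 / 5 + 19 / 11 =-30353 / 55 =-551.87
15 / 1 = 15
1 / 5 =0.20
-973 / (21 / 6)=-278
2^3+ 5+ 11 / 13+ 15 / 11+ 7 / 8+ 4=22977 / 1144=20.08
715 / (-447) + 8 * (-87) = -311827 / 447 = -697.60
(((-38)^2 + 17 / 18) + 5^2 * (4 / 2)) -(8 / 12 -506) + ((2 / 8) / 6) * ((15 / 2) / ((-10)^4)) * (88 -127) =576079649 / 288000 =2000.28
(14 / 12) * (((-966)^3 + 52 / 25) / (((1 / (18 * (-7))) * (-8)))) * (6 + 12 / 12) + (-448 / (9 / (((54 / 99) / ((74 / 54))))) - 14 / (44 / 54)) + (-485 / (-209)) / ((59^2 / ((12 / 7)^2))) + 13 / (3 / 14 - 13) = -1368761922100359272711609 / 11805140189150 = -115946265793.47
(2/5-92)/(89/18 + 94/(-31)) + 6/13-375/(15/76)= -135064822/69355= -1947.44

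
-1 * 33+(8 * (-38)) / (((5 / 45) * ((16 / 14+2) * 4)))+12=-2625 / 11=-238.64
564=564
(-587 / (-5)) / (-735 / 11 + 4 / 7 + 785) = 45199 / 276720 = 0.16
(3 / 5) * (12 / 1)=36 / 5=7.20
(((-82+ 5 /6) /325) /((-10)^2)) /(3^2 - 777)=487 /149760000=0.00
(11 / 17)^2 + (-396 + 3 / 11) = -1256686 / 3179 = -395.31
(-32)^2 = 1024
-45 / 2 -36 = -117 / 2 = -58.50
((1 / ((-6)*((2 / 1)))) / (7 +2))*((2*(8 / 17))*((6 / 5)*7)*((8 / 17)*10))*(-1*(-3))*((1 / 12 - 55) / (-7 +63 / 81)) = -2636 / 289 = -9.12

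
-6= -6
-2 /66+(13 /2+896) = 59563 /66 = 902.47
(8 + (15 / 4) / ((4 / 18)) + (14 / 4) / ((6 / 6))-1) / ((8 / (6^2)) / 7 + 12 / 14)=1971 / 64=30.80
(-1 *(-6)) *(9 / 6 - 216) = -1287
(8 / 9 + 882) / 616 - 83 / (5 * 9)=-0.41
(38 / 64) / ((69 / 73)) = 1387 / 2208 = 0.63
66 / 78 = 11 / 13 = 0.85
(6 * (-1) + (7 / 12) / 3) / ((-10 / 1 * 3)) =209 / 1080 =0.19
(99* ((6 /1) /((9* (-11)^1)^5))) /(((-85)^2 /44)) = -8 /21031230825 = -0.00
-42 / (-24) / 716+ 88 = 88.00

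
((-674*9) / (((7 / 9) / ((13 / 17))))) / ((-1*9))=662.67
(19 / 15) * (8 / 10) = 76 / 75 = 1.01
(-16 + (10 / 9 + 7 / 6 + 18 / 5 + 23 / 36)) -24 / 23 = -14527 / 1380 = -10.53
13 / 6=2.17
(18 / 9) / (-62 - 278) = -1 / 170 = -0.01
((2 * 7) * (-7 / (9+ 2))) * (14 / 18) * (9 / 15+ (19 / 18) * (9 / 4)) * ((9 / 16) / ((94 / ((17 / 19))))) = -693889 / 6286720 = -0.11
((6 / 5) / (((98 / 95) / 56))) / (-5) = -456 / 35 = -13.03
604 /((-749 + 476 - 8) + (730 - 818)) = -604 /369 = -1.64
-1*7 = -7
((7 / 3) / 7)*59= 59 / 3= 19.67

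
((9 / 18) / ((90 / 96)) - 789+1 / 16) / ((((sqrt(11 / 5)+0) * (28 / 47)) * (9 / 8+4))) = -1270457 * sqrt(55) / 54120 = -174.09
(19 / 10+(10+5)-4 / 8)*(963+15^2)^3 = 137487487104 / 5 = 27497497420.80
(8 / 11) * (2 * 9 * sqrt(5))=144 * sqrt(5) / 11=29.27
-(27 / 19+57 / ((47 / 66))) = -72747 / 893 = -81.46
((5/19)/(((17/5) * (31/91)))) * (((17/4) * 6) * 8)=27300/589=46.35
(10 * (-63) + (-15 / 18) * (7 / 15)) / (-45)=11347 / 810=14.01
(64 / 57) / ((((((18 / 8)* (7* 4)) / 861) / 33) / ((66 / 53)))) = 635008 / 1007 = 630.59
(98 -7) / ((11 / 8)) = 728 / 11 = 66.18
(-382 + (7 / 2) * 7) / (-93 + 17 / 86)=30745 / 7981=3.85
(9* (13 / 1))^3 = 1601613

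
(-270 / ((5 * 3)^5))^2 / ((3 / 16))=64 / 94921875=0.00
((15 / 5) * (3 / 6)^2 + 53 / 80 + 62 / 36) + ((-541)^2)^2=85662167764.13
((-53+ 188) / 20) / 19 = 27 / 76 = 0.36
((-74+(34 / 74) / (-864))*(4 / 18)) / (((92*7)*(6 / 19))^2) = -0.00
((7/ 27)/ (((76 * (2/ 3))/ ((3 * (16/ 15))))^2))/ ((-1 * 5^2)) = -28/ 676875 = -0.00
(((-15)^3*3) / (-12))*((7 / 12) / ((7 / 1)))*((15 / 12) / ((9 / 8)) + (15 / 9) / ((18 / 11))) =14375 / 96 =149.74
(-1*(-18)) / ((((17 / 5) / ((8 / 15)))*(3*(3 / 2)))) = 32 / 51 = 0.63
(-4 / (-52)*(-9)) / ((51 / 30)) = -90 / 221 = -0.41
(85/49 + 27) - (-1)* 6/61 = 86182/2989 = 28.83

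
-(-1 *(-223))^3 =-11089567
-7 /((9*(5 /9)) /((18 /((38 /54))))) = -3402 /95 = -35.81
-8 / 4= -2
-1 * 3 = -3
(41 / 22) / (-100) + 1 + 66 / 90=11317 / 6600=1.71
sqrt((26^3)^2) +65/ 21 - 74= 367607/ 21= 17505.10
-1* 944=-944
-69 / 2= -34.50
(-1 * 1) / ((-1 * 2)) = 0.50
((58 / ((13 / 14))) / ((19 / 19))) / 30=406 / 195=2.08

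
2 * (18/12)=3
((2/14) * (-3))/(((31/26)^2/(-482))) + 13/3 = 3019939/20181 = 149.64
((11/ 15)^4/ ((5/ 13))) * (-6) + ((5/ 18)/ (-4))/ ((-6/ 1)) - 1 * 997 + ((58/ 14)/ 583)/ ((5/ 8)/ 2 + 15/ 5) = -292432923630083/ 291995550000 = -1001.50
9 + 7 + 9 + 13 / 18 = 463 / 18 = 25.72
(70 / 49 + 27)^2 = 39601 / 49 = 808.18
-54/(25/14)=-756/25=-30.24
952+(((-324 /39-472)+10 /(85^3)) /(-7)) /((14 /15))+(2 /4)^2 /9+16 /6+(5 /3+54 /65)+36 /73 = 42405784583017 /41122694340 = 1031.20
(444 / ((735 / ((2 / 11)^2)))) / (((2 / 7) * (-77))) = -296 / 326095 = -0.00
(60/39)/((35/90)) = 360/91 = 3.96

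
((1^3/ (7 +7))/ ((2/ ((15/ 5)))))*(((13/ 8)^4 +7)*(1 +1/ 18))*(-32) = -50.57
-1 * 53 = -53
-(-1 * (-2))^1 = -2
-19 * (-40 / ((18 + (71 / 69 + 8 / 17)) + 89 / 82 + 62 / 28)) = 33.33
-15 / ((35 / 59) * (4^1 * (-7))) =177 / 196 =0.90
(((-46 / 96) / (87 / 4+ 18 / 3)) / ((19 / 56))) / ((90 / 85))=-2737 / 56943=-0.05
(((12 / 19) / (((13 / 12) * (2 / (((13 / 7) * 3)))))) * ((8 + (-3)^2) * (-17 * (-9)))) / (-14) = -280908 / 931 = -301.73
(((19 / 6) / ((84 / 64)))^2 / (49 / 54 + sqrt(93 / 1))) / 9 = -46208 / 7257249 + 92416 * sqrt(93) / 13170563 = 0.06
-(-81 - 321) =402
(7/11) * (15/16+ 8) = 91/16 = 5.69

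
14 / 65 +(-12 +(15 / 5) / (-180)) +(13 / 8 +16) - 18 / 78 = 1745 / 312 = 5.59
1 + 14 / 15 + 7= 134 / 15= 8.93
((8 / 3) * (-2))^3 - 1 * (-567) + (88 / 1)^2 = 220301 / 27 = 8159.30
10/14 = 5/7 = 0.71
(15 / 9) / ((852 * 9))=5 / 23004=0.00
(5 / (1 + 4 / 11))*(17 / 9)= 6.93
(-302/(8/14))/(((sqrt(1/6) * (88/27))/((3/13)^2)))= -256851 * sqrt(6)/29744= -21.15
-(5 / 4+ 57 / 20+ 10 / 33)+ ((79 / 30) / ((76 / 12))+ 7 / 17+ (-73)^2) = 5325.42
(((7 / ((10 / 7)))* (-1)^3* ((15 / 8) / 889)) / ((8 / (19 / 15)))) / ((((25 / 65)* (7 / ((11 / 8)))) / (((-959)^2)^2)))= -2298074306164637 / 3251200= -706838799.88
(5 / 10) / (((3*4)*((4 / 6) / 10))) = 5 / 8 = 0.62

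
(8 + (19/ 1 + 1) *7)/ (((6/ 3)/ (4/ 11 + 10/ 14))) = 6142/ 77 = 79.77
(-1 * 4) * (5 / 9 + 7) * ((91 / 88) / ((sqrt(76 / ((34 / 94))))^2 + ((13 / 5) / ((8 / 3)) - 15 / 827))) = -248563120 / 1678755177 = -0.15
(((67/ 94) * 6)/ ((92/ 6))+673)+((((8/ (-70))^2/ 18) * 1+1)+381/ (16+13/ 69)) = 18579232068757/ 26624867850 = 697.81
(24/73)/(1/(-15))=-360/73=-4.93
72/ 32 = 9/ 4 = 2.25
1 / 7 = 0.14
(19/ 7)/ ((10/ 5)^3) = 19/ 56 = 0.34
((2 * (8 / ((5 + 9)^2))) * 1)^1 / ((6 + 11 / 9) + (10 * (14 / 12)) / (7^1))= 9 / 980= 0.01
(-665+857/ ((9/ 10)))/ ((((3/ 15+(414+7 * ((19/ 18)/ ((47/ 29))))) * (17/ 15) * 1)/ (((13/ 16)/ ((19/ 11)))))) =1303033875/ 4577170984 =0.28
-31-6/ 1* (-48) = 257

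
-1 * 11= -11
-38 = -38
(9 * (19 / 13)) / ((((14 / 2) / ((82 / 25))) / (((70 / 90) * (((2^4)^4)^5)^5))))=4023145310059403582683922069980692500205681625227930232990167277490328995102238581232987460410454741377137141933540594679808 / 325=12378908646336626408258220000000000000000000000000000000000000000000000000000000000000000000000000000000000000000000000000.00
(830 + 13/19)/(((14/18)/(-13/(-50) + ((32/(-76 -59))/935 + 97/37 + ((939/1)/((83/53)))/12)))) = 61586559222193/1091126300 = 56443.11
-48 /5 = -9.60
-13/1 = -13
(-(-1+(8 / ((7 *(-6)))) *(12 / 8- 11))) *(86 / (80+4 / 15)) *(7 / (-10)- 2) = 459 / 196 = 2.34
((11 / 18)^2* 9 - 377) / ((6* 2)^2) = -13451 / 5184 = -2.59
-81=-81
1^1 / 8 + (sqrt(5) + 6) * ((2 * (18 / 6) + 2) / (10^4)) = sqrt(5) / 1250 + 649 / 5000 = 0.13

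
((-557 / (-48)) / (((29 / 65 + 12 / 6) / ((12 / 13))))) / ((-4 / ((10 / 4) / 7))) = -13925 / 35616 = -0.39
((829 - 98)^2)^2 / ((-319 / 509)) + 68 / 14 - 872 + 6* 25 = -1017385001459103 / 2233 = -455613525060.06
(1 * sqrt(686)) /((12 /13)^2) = 1183 * sqrt(14) /144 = 30.74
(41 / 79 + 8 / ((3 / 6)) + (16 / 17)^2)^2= 157902122161 / 521254561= 302.93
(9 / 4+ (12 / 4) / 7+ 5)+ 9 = 467 / 28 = 16.68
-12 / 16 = -3 / 4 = -0.75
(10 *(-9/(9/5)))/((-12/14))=175/3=58.33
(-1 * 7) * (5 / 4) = -35 / 4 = -8.75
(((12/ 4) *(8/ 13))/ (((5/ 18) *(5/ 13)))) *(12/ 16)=324/ 25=12.96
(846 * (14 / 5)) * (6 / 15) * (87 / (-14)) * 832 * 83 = -10165319424 / 25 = -406612776.96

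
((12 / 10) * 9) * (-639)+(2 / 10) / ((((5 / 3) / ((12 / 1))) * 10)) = -862632 / 125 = -6901.06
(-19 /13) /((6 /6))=-19 /13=-1.46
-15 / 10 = -3 / 2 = -1.50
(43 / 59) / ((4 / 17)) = 731 / 236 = 3.10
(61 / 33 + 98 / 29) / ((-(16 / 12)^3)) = -45027 / 20416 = -2.21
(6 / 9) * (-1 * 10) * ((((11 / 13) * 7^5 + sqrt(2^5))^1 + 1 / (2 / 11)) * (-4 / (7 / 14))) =640 * sqrt(2) / 3 + 9863920 / 13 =759064.78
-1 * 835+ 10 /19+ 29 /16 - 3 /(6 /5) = -253889 /304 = -835.16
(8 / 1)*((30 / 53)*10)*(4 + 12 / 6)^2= 86400 / 53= 1630.19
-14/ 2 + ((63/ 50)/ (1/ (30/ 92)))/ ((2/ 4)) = -1421/ 230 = -6.18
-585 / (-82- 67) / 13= 45 / 149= 0.30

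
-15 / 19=-0.79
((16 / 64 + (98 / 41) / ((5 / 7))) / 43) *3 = 8847 / 35260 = 0.25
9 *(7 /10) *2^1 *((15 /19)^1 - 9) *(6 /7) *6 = -50544 /95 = -532.04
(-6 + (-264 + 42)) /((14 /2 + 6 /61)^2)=-848388 /187489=-4.53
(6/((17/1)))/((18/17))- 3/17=8/51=0.16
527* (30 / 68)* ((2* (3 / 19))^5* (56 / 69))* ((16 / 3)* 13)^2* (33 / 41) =5353577349120 / 2334961357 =2292.79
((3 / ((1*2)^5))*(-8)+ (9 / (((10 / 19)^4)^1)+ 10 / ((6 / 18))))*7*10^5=102577230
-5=-5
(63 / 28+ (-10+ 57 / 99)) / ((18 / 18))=-947 / 132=-7.17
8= 8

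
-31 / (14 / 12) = -26.57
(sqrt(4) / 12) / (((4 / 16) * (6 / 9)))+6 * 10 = 61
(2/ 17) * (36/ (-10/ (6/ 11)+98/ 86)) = -0.25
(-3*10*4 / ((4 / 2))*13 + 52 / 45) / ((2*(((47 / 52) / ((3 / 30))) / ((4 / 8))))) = -227812 / 10575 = -21.54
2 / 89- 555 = -49393 / 89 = -554.98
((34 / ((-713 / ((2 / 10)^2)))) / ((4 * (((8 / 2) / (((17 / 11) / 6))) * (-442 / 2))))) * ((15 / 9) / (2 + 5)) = 17 / 513873360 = 0.00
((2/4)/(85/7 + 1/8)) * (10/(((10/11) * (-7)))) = -44/687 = -0.06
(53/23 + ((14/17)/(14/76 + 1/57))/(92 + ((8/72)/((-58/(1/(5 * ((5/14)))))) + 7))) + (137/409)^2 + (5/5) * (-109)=-1125372065536393/10562686411532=-106.54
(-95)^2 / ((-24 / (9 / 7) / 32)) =-108300 / 7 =-15471.43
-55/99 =-5/9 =-0.56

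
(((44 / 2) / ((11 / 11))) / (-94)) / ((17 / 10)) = -110 / 799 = -0.14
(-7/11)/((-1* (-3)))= -7/33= -0.21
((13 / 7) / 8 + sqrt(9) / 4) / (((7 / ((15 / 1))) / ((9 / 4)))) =7425 / 1568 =4.74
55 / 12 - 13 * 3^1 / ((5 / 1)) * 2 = -661 / 60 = -11.02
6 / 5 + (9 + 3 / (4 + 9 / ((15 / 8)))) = 2319 / 220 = 10.54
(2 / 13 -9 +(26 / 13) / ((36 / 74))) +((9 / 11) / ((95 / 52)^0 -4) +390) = 495485 / 1287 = 384.99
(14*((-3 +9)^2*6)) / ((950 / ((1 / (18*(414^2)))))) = 7 / 6784425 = 0.00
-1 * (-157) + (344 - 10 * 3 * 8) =261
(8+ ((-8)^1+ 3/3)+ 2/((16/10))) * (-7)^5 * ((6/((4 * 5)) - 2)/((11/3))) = 7714413/440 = 17532.76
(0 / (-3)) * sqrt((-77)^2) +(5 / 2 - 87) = -169 / 2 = -84.50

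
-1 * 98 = -98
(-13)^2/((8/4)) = 169/2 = 84.50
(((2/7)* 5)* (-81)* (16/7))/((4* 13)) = -3240/637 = -5.09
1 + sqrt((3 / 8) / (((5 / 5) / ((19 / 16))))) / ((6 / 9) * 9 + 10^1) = sqrt(114) / 256 + 1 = 1.04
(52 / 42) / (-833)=-26 / 17493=-0.00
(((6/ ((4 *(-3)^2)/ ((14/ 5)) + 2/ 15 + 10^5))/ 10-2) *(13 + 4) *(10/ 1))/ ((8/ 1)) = -1785226525/ 42005456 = -42.50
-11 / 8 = -1.38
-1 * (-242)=242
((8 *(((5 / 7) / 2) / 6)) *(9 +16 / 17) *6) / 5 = 676 / 119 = 5.68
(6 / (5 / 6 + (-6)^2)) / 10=18 / 1105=0.02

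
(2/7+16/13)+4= 502/91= 5.52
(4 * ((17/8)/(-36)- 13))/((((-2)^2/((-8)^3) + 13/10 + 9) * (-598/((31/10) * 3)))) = 466364/5908539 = 0.08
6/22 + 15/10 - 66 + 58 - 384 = -8585/22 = -390.23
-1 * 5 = -5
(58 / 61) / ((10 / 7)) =203 / 305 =0.67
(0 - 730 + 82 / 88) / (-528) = 10693 / 7744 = 1.38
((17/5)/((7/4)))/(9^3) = 68/25515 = 0.00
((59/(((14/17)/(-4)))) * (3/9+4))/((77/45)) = -391170/539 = -725.73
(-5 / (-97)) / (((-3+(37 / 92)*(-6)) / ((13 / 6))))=-1495 / 72459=-0.02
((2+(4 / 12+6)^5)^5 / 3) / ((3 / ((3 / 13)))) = 93167875188011344378602738615625 / 33044255768277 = 2819487775465470010.06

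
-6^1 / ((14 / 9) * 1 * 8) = -27 / 56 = -0.48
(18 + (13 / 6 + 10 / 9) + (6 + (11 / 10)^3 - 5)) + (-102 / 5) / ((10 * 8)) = 26273 / 1125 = 23.35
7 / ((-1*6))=-7 / 6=-1.17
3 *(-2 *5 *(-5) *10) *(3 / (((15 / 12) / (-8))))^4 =1019215872 / 5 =203843174.40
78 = 78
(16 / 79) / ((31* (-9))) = -16 / 22041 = -0.00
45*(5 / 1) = 225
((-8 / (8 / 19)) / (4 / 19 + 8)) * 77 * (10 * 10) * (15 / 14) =-496375 / 26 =-19091.35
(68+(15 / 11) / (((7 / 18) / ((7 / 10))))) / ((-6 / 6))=-775 / 11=-70.45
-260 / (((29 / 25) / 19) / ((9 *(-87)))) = 3334500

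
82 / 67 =1.22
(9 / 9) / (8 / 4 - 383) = -1 / 381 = -0.00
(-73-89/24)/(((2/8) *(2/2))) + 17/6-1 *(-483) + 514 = 693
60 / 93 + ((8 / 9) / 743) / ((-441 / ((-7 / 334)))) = 1407078664 / 2180971737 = 0.65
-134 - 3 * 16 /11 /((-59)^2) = -5131042 /38291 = -134.00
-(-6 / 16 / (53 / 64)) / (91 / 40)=960 / 4823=0.20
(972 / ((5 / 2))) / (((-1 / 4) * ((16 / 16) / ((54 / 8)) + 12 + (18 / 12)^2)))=-839808 / 7775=-108.01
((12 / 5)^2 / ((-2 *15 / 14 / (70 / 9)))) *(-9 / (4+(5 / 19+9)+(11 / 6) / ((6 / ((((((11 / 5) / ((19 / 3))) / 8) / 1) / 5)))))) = 8580096 / 604921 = 14.18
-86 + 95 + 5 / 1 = 14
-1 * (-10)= 10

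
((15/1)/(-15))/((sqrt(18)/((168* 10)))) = -280* sqrt(2) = -395.98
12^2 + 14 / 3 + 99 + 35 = 848 / 3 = 282.67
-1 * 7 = -7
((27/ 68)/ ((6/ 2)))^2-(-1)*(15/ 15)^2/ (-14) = -0.05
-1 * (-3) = 3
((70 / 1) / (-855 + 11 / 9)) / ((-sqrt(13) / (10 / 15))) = 105* sqrt(13) / 24973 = 0.02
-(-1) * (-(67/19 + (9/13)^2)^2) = -165431044/10310521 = -16.04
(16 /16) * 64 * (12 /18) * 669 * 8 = 228352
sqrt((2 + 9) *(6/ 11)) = sqrt(6) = 2.45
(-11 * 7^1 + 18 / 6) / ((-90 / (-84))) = -1036 / 15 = -69.07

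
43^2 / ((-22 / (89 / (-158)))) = 164561 / 3476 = 47.34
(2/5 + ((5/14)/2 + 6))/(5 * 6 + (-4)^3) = -921/4760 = -0.19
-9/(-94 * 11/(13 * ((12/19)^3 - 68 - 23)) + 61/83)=-6044524551/1082248811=-5.59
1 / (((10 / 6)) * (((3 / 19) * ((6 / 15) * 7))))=19 / 14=1.36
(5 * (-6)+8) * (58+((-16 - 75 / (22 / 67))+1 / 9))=36887 / 9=4098.56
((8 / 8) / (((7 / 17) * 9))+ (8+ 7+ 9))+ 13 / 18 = 3149 / 126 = 24.99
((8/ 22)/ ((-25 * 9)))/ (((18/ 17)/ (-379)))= 12886/ 22275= 0.58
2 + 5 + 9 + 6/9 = 50/3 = 16.67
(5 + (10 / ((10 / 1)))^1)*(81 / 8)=243 / 4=60.75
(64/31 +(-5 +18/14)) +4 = 510/217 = 2.35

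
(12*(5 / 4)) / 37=0.41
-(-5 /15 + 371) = -1112 /3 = -370.67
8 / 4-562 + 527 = -33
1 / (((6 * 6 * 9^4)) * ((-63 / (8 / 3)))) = -2 / 11160261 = -0.00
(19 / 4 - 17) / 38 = -49 / 152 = -0.32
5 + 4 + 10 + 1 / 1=20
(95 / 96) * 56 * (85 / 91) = 8075 / 156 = 51.76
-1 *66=-66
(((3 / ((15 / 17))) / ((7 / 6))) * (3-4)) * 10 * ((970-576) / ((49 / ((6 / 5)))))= -482256 / 1715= -281.20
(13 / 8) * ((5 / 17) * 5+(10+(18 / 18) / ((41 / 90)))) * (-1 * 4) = -123825 / 1394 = -88.83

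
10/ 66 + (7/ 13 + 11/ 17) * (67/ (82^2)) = 4004651/ 24519066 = 0.16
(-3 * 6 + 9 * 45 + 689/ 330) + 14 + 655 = 349169/ 330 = 1058.09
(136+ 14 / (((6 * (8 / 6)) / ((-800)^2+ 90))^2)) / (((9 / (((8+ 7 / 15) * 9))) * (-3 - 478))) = -30353068379467 / 19240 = -1577602306.63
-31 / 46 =-0.67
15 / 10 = 3 / 2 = 1.50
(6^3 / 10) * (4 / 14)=216 / 35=6.17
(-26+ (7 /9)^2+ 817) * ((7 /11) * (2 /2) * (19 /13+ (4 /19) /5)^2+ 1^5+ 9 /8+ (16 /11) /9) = 655801985083 /222377805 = 2949.04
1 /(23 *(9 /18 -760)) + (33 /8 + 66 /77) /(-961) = -1465 /279496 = -0.01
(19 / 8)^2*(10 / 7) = 1805 / 224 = 8.06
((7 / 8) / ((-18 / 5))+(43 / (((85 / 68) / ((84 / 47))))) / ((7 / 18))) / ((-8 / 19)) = -101491597 / 270720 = -374.90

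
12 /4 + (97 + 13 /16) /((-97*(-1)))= 6221 /1552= 4.01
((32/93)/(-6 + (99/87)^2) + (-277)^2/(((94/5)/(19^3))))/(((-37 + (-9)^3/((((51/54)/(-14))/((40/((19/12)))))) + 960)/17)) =1737.32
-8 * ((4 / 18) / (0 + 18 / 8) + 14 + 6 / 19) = -177472 / 1539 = -115.32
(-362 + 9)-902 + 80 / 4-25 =-1260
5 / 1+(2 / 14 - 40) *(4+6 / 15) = -5963 / 35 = -170.37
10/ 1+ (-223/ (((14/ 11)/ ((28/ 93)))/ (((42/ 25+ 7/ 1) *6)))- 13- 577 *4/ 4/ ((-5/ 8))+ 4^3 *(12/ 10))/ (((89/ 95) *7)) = -115003/ 445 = -258.43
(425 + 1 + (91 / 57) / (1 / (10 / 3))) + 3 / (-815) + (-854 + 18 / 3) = -416.68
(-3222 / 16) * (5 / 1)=-8055 / 8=-1006.88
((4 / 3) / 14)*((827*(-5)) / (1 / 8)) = -3150.48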